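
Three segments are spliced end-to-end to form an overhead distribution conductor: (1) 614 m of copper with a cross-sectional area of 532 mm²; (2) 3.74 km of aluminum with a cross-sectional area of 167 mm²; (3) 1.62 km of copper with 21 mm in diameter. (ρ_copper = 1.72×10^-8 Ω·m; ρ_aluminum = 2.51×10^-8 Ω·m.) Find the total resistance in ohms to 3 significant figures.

Seg 1: A = 532 mm² = 5.320e-04 m²
R_1 = (1.72×10^-8)(614)/(5.320e-04) = 0.01985 Ω
Seg 2: A = 167 mm² = 1.670e-04 m²
R_2 = (2.51×10^-8)(3740)/(1.670e-04) = 0.5621 Ω
Seg 3: A = π(d/2)² = π(1.0500e-02 m)² = 3.464e-04 m²
R_3 = (1.72×10^-8)(1620)/(3.464e-04) = 0.08045 Ω
R_total = R_1 + R_2 + R_3 = 0.662 Ω

0.662 Ω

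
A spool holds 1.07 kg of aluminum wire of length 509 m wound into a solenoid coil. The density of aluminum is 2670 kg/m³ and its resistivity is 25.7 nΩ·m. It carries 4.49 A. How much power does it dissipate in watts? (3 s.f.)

335 W

ρ = 25.7 nΩ·m = 2.57×10^-8 Ω·m
A = m/(density·L) = 1.07/(2670×509) = 7.8733e-07 m²
R = ρL/A = (2.57×10^-8)(509)/(7.8733e-07) = 16.61 Ω
P = I²R = (4.49)² × 16.61 = 335 W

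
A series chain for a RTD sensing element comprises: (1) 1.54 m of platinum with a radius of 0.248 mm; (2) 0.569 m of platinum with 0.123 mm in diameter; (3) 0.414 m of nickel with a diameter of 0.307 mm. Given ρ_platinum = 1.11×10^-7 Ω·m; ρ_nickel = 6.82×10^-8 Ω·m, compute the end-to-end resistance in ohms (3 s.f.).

Seg 1: A = πr² = π(2.4800e-04 m)² = 1.932e-07 m²
R_1 = (1.11×10^-7)(1.54)/(1.932e-07) = 0.8847 Ω
Seg 2: A = π(d/2)² = π(6.1500e-05 m)² = 1.188e-08 m²
R_2 = (1.11×10^-7)(0.569)/(1.188e-08) = 5.315 Ω
Seg 3: A = π(d/2)² = π(1.5350e-04 m)² = 7.402e-08 m²
R_3 = (6.82×10^-8)(0.414)/(7.402e-08) = 0.3814 Ω
R_total = R_1 + R_2 + R_3 = 6.58 Ω

6.58 Ω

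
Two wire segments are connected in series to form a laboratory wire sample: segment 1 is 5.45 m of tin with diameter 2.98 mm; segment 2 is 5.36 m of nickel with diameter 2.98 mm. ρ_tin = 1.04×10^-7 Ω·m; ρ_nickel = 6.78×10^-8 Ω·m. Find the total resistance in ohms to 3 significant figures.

Segment 1: A = π(d/2)² = π(1.4900e-03 m)² = 6.975e-06 m²
R₁ = ρL/A = (1.04×10^-7)(5.45)/(6.975e-06) = 0.08127 Ω
R₂ = (6.78×10^-8)(5.36)/(6.975e-06) = 0.0521 Ω
R = R₁ + R₂ = 0.133 Ω

0.133 Ω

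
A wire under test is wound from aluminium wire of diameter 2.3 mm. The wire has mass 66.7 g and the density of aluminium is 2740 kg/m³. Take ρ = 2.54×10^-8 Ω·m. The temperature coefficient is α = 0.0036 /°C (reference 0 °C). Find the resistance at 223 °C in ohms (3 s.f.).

0.0646 Ω

A = π(d/2)² = π(1.1500e-03 m)² = 4.1548e-06 m²
L = m/(density·A) = 0.0667/(2740×4.1548e-06) = 5.859 m
R = ρL/A = (2.54×10^-8)(5.859)/(4.1548e-06) = 0.03582 Ω
R(223 °C) = 0.03582 × (1 + 0.0036×223) = 0.0646 Ω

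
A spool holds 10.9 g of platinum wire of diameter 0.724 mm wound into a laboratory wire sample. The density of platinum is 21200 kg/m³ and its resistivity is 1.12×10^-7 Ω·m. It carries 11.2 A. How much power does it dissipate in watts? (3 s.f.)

42.6 W

A = π(d/2)² = π(3.6200e-04 m)² = 4.1169e-07 m²
L = m/(density·A) = 0.0109/(21200×4.1169e-07) = 1.249 m
R = ρL/A = (1.12×10^-7)(1.249)/(4.1169e-07) = 0.3398 Ω
P = I²R = (11.2)² × 0.3398 = 42.6 W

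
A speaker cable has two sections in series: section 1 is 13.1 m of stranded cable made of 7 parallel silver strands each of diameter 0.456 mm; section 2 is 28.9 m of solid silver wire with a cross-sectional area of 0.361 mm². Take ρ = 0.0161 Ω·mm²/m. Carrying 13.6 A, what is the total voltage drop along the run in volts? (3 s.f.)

ρ = 0.0161 Ω·mm²/m = 1.61×10^-8 Ω·m
Section 1: A_strand = π(2.2800e-04)² = 1.633e-07 m²; R₁ = ρL/(N·A_s) = (1.61×10^-8)(13.1)/(7×1.633e-07) = 0.1845 Ω
Section 2: A = 0.361 mm² = 3.610e-07 m²
R₂ = (1.61×10^-8)(28.9)/(3.610e-07) = 1.289 Ω
R = R₁ + R₂ = 1.473 Ω
V = IR = 13.6 × 1.473 = 20.0 V

20.0 V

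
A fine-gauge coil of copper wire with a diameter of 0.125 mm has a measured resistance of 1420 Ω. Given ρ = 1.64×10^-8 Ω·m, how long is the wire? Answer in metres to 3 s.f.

1060 m

A = π(d/2)² = π(6.2500e-05 m)² = 1.227e-08 m²
L = RA/ρ = (1420)(1.227e-08)/(1.64×10^-8) = 1060 m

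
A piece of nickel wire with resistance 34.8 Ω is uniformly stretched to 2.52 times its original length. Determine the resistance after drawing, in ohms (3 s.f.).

Volume constant ⇒ A' = A/k with k = 2.52. R' = ρ(kL)/(A/k) = k²R.
R' = 6.35 × 34.8 = 221 Ω

221 Ω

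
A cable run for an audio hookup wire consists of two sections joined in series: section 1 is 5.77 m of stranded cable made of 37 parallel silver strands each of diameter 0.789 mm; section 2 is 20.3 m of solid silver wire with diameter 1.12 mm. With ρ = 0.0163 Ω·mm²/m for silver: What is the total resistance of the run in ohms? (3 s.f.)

ρ = 0.0163 Ω·mm²/m = 1.63×10^-8 Ω·m
Section 1: A_strand = π(3.9450e-04)² = 4.889e-07 m²; R₁ = ρL/(N·A_s) = (1.63×10^-8)(5.77)/(37×4.889e-07) = 0.005199 Ω
Section 2: A = π(d/2)² = π(5.6000e-04 m)² = 9.852e-07 m²
R₂ = (1.63×10^-8)(20.3)/(9.852e-07) = 0.3359 Ω
R = R₁ + R₂ = 0.341 Ω

0.341 Ω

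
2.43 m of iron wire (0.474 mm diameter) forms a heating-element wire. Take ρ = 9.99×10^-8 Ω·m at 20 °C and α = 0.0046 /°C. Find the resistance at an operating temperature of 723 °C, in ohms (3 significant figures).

A = π(d/2)² = π(2.3700e-04 m)² = 1.765e-07 m²
R₍20°C₎ = ρL/A = (9.99×10^-8)(2.43)/(1.765e-07) = 1.376 Ω
R = R₀(1 + αΔT) = 1.376(1 + 0.0046×703) = 5.82 Ω

5.82 Ω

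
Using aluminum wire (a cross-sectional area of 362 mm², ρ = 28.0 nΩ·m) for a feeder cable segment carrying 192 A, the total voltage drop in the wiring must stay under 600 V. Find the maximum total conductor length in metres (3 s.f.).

40400 m

ρ = 28.0 nΩ·m = 2.80×10^-8 Ω·m
A = 362 mm² = 3.620e-04 m²
L_max = V_max·A/(1·ρI) = (600)(3.620e-04)/(2.80×10^-8×192) = 40400 m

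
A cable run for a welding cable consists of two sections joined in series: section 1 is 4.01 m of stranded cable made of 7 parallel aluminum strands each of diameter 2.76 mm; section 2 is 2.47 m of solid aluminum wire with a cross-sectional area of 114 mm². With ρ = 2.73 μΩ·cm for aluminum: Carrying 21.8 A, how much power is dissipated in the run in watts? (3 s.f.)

ρ = 2.73 μΩ·cm = 2.73×10^-8 Ω·m
Section 1: A_strand = π(1.3800e-03)² = 5.983e-06 m²; R₁ = ρL/(N·A_s) = (2.73×10^-8)(4.01)/(7×5.983e-06) = 0.002614 Ω
Section 2: A = 114 mm² = 1.140e-04 m²
R₂ = (2.73×10^-8)(2.47)/(1.140e-04) = 5.915×10^-4 Ω
R = R₁ + R₂ = 0.003205 Ω
P = I²R = (21.8)² × 0.003205 = 1.52 W

1.52 W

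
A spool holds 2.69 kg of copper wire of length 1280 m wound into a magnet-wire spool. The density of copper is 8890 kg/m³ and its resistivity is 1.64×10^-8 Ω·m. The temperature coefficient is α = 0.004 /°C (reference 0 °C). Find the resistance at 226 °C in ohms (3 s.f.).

169 Ω

A = m/(density·L) = 2.69/(8890×1280) = 2.3640e-07 m²
R = ρL/A = (1.64×10^-8)(1280)/(2.3640e-07) = 88.8 Ω
R(226 °C) = 88.8 × (1 + 0.004×226) = 169 Ω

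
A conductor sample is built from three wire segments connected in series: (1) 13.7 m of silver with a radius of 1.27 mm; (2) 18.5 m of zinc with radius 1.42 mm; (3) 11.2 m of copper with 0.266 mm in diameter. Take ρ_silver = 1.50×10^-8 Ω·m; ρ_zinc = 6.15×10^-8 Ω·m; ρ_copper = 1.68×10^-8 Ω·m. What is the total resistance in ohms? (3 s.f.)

3.61 Ω

Seg 1: A = πr² = π(1.2700e-03 m)² = 5.067e-06 m²
R_1 = (1.50×10^-8)(13.7)/(5.067e-06) = 0.04056 Ω
Seg 2: A = πr² = π(1.4200e-03 m)² = 6.335e-06 m²
R_2 = (6.15×10^-8)(18.5)/(6.335e-06) = 0.1796 Ω
Seg 3: A = π(d/2)² = π(1.3300e-04 m)² = 5.557e-08 m²
R_3 = (1.68×10^-8)(11.2)/(5.557e-08) = 3.386 Ω
R_total = R_1 + R_2 + R_3 = 3.61 Ω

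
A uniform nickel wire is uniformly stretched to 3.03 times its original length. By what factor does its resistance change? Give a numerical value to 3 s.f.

Volume constant ⇒ A' = A/k with k = 3.03. R' = ρ(kL)/(A/k) = k²R.
Factor = 9.18

9.18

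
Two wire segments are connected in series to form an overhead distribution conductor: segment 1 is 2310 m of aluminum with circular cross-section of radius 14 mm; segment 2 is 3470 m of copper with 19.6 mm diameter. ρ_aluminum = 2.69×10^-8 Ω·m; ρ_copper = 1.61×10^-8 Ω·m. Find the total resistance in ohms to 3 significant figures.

Segment 1: A = πr² = π(1.4000e-02 m)² = 6.158e-04 m²
R₁ = ρL/A = (2.69×10^-8)(2310)/(6.158e-04) = 0.1009 Ω
Segment 2: A = π(d/2)² = π(9.8000e-03 m)² = 3.017e-04 m²
R₂ = (1.61×10^-8)(3470)/(3.017e-04) = 0.1852 Ω
R = R₁ + R₂ = 0.286 Ω

0.286 Ω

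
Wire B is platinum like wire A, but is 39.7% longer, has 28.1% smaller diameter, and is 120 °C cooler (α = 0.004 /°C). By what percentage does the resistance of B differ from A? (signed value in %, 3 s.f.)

R ∝ ρL/d² with ρ ∝ (1+αΔT), so R_B/R_A = (1 + 39.7/100) × (1 − 28.1/100)⁻² × (1 − 0.004×120)
= 1.397 × 1.934 × 0.52 = 1.405
(R_B − R_A)/R_A = 1.405 − 1 = 40.5%

40.5%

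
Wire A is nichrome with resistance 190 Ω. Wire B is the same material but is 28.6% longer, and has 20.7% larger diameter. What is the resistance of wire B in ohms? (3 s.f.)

168 Ω

R ∝ L/d², so R_B/R_A = (1 + 28.6/100) × (1 + 20.7/100)⁻²
= 1.286 × 0.6864 = 0.8827
R_B = 0.8827 × 190 = 168 Ω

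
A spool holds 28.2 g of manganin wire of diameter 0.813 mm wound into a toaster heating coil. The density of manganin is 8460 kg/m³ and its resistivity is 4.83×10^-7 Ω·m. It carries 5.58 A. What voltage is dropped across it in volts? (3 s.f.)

33.3 V

A = π(d/2)² = π(4.0650e-04 m)² = 5.1912e-07 m²
L = m/(density·A) = 0.0282/(8460×5.1912e-07) = 6.421 m
R = ρL/A = (4.83×10^-7)(6.421)/(5.1912e-07) = 5.974 Ω
V = IR = 5.58 × 5.974 = 33.3 V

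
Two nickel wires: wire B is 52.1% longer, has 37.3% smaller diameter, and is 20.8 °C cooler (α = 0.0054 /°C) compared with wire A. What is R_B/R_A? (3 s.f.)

R ∝ ρL/d² with ρ ∝ (1+αΔT), so R_B/R_A = (1 + 52.1/100) × (1 − 37.3/100)⁻² × (1 − 0.0054×20.8)
= 1.521 × 2.544 × 0.8877 = 3.43

3.43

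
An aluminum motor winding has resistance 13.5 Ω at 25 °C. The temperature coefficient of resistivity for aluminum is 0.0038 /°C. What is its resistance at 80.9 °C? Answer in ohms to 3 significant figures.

16.4 Ω

ΔT = 80.9 − 25 = 55.9 °C
R = R₀(1 + αΔT) = 13.5 × (1 + 0.0038×55.9) = 13.5 × 1.212 = 16.4 Ω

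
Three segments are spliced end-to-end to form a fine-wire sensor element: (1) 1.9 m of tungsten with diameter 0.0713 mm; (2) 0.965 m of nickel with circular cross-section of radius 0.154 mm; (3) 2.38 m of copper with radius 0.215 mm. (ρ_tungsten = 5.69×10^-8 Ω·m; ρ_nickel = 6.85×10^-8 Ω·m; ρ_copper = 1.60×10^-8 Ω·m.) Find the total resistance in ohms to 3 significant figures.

28.2 Ω

Seg 1: A = π(d/2)² = π(3.5650e-05 m)² = 3.993e-09 m²
R_1 = (5.69×10^-8)(1.9)/(3.993e-09) = 27.08 Ω
Seg 2: A = πr² = π(1.5400e-04 m)² = 7.451e-08 m²
R_2 = (6.85×10^-8)(0.965)/(7.451e-08) = 0.8872 Ω
Seg 3: A = πr² = π(2.1500e-04 m)² = 1.452e-07 m²
R_3 = (1.60×10^-8)(2.38)/(1.452e-07) = 0.2622 Ω
R_total = R_1 + R_2 + R_3 = 28.2 Ω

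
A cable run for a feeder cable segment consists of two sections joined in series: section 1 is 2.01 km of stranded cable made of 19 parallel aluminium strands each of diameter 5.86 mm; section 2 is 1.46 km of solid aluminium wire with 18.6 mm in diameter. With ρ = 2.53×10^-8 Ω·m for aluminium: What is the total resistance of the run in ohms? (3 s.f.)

Section 1: A_strand = π(2.9300e-03)² = 2.697e-05 m²; R₁ = ρL/(N·A_s) = (2.53×10^-8)(2010)/(19×2.697e-05) = 0.09924 Ω
Section 2: A = π(d/2)² = π(9.3000e-03 m)² = 2.717e-04 m²
R₂ = (2.53×10^-8)(1460)/(2.717e-04) = 0.1359 Ω
R = R₁ + R₂ = 0.235 Ω

0.235 Ω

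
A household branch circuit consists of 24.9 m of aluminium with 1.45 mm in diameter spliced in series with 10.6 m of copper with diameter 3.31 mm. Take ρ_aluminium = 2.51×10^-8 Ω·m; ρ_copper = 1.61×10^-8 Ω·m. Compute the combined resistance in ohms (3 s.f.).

Segment 1: A = π(d/2)² = π(7.2500e-04 m)² = 1.651e-06 m²
R₁ = ρL/A = (2.51×10^-8)(24.9)/(1.651e-06) = 0.3785 Ω
Segment 2: A = π(d/2)² = π(1.6550e-03 m)² = 8.605e-06 m²
R₂ = (1.61×10^-8)(10.6)/(8.605e-06) = 0.01983 Ω
R = R₁ + R₂ = 0.398 Ω

0.398 Ω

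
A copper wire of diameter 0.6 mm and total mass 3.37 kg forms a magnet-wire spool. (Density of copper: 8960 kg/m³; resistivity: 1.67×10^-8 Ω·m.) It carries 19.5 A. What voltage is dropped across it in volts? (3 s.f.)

1530 V

A = π(d/2)² = π(3.0000e-04 m)² = 2.8274e-07 m²
L = m/(density·A) = 3.37/(8960×2.8274e-07) = 1330 m
R = ρL/A = (1.67×10^-8)(1330)/(2.8274e-07) = 78.57 Ω
V = IR = 19.5 × 78.57 = 1530 V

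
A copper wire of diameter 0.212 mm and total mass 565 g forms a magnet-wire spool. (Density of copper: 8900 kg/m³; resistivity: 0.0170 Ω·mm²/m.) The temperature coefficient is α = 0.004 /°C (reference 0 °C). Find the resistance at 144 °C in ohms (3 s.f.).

ρ = 0.0170 Ω·mm²/m = 1.70×10^-8 Ω·m
A = π(d/2)² = π(1.0600e-04 m)² = 3.5299e-08 m²
L = m/(density·A) = 0.565/(8900×3.5299e-08) = 1798 m
R = ρL/A = (1.70×10^-8)(1798)/(3.5299e-08) = 866.1 Ω
R(144 °C) = 866.1 × (1 + 0.004×144) = 1370 Ω

1370 Ω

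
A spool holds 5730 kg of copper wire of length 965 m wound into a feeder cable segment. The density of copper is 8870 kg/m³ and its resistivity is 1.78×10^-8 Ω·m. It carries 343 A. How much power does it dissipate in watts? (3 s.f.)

3020 W

A = m/(density·L) = 5730/(8870×965) = 6.6943e-04 m²
R = ρL/A = (1.78×10^-8)(965)/(6.6943e-04) = 0.02566 Ω
P = I²R = (343)² × 0.02566 = 3020 W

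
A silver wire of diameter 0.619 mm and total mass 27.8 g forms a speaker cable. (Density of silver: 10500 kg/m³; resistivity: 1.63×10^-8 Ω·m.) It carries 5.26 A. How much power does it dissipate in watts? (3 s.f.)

A = π(d/2)² = π(3.0950e-04 m)² = 3.0093e-07 m²
L = m/(density·A) = 0.0278/(10500×3.0093e-07) = 8.798 m
R = ρL/A = (1.63×10^-8)(8.798)/(3.0093e-07) = 0.4765 Ω
P = I²R = (5.26)² × 0.4765 = 13.2 W

13.2 W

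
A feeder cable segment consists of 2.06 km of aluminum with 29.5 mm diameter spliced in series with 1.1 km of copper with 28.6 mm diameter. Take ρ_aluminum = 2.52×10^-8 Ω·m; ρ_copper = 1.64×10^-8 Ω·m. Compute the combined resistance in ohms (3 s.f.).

0.104 Ω

Segment 1: A = π(d/2)² = π(1.4750e-02 m)² = 6.835e-04 m²
R₁ = ρL/A = (2.52×10^-8)(2060)/(6.835e-04) = 0.07595 Ω
Segment 2: A = π(d/2)² = π(1.4300e-02 m)² = 6.424e-04 m²
R₂ = (1.64×10^-8)(1100)/(6.424e-04) = 0.02808 Ω
R = R₁ + R₂ = 0.104 Ω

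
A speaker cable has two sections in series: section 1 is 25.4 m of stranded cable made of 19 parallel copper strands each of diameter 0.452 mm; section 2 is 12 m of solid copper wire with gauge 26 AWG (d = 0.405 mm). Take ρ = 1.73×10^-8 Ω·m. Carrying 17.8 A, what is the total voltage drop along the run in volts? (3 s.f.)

31.3 V

Section 1: A_strand = π(2.2600e-04)² = 1.605e-07 m²; R₁ = ρL/(N·A_s) = (1.73×10^-8)(25.4)/(19×1.605e-07) = 0.1441 Ω
Section 2: A = π(0.405/2 mm)² = π(2.0250e-04 m)² = 1.288e-07 m²
R₂ = (1.73×10^-8)(12)/(1.288e-07) = 1.611 Ω
R = R₁ + R₂ = 1.756 Ω
V = IR = 17.8 × 1.756 = 31.3 V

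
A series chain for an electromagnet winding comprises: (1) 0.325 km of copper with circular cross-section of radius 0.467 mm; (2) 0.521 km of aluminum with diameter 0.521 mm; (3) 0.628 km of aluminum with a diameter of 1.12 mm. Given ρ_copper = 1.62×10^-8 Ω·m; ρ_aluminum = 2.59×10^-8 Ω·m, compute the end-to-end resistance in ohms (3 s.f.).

Seg 1: A = πr² = π(4.6700e-04 m)² = 6.851e-07 m²
R_1 = (1.62×10^-8)(325)/(6.851e-07) = 7.684 Ω
Seg 2: A = π(d/2)² = π(2.6050e-04 m)² = 2.132e-07 m²
R_2 = (2.59×10^-8)(521)/(2.132e-07) = 63.3 Ω
Seg 3: A = π(d/2)² = π(5.6000e-04 m)² = 9.852e-07 m²
R_3 = (2.59×10^-8)(628)/(9.852e-07) = 16.51 Ω
R_total = R_1 + R_2 + R_3 = 87.5 Ω

87.5 Ω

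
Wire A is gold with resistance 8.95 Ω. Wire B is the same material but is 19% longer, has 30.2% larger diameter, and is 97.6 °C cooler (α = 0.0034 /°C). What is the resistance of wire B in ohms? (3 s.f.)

4.20 Ω

R ∝ ρL/d² with ρ ∝ (1+αΔT), so R_B/R_A = (1 + 19/100) × (1 + 30.2/100)⁻² × (1 − 0.0034×97.6)
= 1.19 × 0.5899 × 0.6682 = 0.469
R_B = 0.469 × 8.95 = 4.20 Ω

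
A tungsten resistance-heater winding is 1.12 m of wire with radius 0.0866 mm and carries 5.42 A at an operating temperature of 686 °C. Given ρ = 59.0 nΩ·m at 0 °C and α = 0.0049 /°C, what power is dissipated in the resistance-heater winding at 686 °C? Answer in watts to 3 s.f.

359 W

ρ = 59.0 nΩ·m = 5.90×10^-8 Ω·m
A = πr² = π(8.6600e-05 m)² = 2.356e-08 m²
R₍0₎ = ρL/A = (5.90×10^-8)(1.12)/(2.356e-08) = 2.805 Ω
R₍686₎ = R₍0₎(1 + αΔT) = 2.805 × (1 + 0.0049×686) = 12.23 Ω
P = I²R = (5.42)² × 12.23 = 359 W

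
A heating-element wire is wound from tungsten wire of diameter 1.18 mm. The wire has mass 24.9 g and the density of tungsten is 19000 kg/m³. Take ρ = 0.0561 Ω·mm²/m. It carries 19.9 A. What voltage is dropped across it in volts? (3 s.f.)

ρ = 0.0561 Ω·mm²/m = 5.61×10^-8 Ω·m
A = π(d/2)² = π(5.9000e-04 m)² = 1.0936e-06 m²
L = m/(density·A) = 0.0249/(19000×1.0936e-06) = 1.198 m
R = ρL/A = (5.61×10^-8)(1.198)/(1.0936e-06) = 0.06148 Ω
V = IR = 19.9 × 0.06148 = 1.22 V

1.22 V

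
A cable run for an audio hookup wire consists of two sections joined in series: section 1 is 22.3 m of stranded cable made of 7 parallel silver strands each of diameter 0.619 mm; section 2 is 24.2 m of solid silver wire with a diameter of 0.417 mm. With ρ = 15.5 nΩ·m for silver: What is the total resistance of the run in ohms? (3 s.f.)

ρ = 15.5 nΩ·m = 1.55×10^-8 Ω·m
Section 1: A_strand = π(3.0950e-04)² = 3.009e-07 m²; R₁ = ρL/(N·A_s) = (1.55×10^-8)(22.3)/(7×3.009e-07) = 0.1641 Ω
Section 2: A = π(d/2)² = π(2.0850e-04 m)² = 1.366e-07 m²
R₂ = (1.55×10^-8)(24.2)/(1.366e-07) = 2.747 Ω
R = R₁ + R₂ = 2.91 Ω

2.91 Ω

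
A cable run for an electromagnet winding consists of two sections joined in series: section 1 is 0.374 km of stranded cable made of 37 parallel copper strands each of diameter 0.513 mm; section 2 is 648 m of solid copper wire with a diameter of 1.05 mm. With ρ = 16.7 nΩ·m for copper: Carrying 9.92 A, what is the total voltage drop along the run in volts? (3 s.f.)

ρ = 16.7 nΩ·m = 1.67×10^-8 Ω·m
Section 1: A_strand = π(2.5650e-04)² = 2.067e-07 m²; R₁ = ρL/(N·A_s) = (1.67×10^-8)(374)/(37×2.067e-07) = 0.8167 Ω
Section 2: A = π(d/2)² = π(5.2500e-04 m)² = 8.659e-07 m²
R₂ = (1.67×10^-8)(648)/(8.659e-07) = 12.5 Ω
R = R₁ + R₂ = 13.31 Ω
V = IR = 9.92 × 13.31 = 132 V

132 V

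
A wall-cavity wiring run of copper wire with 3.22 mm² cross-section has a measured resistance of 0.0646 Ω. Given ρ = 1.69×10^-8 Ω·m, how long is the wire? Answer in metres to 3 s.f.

A = 3.22 mm² = 3.220e-06 m²
L = RA/ρ = (0.0646)(3.220e-06)/(1.69×10^-8) = 12.3 m

12.3 m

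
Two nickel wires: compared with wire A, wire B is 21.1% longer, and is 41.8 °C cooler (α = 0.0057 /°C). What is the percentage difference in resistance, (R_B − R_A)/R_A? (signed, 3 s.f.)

-7.75%

R ∝ ρL/d² with ρ ∝ (1+αΔT), so R_B/R_A = (1 + 21.1/100) × (1 − 0.0057×41.8)
= 1.211 × 0.7617 = 0.9225
(R_B − R_A)/R_A = 0.9225 − 1 = -7.75%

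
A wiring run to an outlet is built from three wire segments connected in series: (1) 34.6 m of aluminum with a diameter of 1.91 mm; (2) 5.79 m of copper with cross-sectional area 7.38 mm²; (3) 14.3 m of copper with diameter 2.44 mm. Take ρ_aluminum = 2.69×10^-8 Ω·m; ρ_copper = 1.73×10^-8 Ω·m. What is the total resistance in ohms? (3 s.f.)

Seg 1: A = π(d/2)² = π(9.5500e-04 m)² = 2.865e-06 m²
R_1 = (2.69×10^-8)(34.6)/(2.865e-06) = 0.3248 Ω
Seg 2: A = 7.38 mm² = 7.380e-06 m²
R_2 = (1.73×10^-8)(5.79)/(7.380e-06) = 0.01357 Ω
Seg 3: A = π(d/2)² = π(1.2200e-03 m)² = 4.676e-06 m²
R_3 = (1.73×10^-8)(14.3)/(4.676e-06) = 0.05291 Ω
R_total = R_1 + R_2 + R_3 = 0.391 Ω

0.391 Ω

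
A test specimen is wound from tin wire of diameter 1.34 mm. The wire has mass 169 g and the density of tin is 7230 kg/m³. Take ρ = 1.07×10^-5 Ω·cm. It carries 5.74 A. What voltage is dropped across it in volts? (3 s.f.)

7.22 V

ρ = 1.07×10^-5 Ω·cm = 1.07×10^-7 Ω·m
A = π(d/2)² = π(6.7000e-04 m)² = 1.4103e-06 m²
L = m/(density·A) = 0.169/(7230×1.4103e-06) = 16.57 m
R = ρL/A = (1.07×10^-7)(16.57)/(1.4103e-06) = 1.258 Ω
V = IR = 5.74 × 1.258 = 7.22 V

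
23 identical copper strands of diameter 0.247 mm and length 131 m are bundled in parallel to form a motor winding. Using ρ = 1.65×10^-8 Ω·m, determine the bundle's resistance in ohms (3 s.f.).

A_strand = π(1.2350e-04 m)² = 4.792e-08 m²
R_strand = ρL/A = (1.65×10^-8)(131)/(4.792e-08) = 45.11 Ω
R_total = R_strand/N = 45.11/23 = 1.96 Ω

1.96 Ω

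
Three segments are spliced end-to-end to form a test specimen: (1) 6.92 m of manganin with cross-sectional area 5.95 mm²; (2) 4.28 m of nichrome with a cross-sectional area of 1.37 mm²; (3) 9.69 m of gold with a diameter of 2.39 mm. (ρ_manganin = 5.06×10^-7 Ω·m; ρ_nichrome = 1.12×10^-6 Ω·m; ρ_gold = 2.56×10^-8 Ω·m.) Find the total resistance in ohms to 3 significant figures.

Seg 1: A = 5.95 mm² = 5.950e-06 m²
R_1 = (5.06×10^-7)(6.92)/(5.950e-06) = 0.5885 Ω
Seg 2: A = 1.37 mm² = 1.370e-06 m²
R_2 = (1.12×10^-6)(4.28)/(1.370e-06) = 3.499 Ω
Seg 3: A = π(d/2)² = π(1.1950e-03 m)² = 4.486e-06 m²
R_3 = (2.56×10^-8)(9.69)/(4.486e-06) = 0.05529 Ω
R_total = R_1 + R_2 + R_3 = 4.14 Ω

4.14 Ω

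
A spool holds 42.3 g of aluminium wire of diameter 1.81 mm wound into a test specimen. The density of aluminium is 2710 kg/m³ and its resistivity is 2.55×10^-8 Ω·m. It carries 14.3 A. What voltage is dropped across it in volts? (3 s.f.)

0.860 V

A = π(d/2)² = π(9.0500e-04 m)² = 2.5730e-06 m²
L = m/(density·A) = 0.0423/(2710×2.5730e-06) = 6.066 m
R = ρL/A = (2.55×10^-8)(6.066)/(2.5730e-06) = 0.06012 Ω
V = IR = 14.3 × 0.06012 = 0.860 V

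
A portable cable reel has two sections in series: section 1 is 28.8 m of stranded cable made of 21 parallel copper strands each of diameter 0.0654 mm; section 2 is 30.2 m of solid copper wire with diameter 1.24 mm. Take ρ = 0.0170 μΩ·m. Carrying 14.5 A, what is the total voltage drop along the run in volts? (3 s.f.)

ρ = 0.0170 μΩ·m = 1.70×10^-8 Ω·m
Section 1: A_strand = π(3.2700e-05)² = 3.359e-09 m²; R₁ = ρL/(N·A_s) = (1.70×10^-8)(28.8)/(21×3.359e-09) = 6.94 Ω
Section 2: A = π(d/2)² = π(6.2000e-04 m)² = 1.208e-06 m²
R₂ = (1.70×10^-8)(30.2)/(1.208e-06) = 0.4251 Ω
R = R₁ + R₂ = 7.365 Ω
V = IR = 14.5 × 7.365 = 107 V

107 V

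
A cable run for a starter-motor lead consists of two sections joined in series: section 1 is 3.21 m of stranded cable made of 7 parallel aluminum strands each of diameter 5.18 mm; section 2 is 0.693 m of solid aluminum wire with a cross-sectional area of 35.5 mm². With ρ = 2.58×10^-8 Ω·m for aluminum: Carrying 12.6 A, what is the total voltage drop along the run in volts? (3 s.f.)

Section 1: A_strand = π(2.5900e-03)² = 2.107e-05 m²; R₁ = ρL/(N·A_s) = (2.58×10^-8)(3.21)/(7×2.107e-05) = 5.614×10^-4 Ω
Section 2: A = 35.5 mm² = 3.550e-05 m²
R₂ = (2.58×10^-8)(0.693)/(3.550e-05) = 5.036×10^-4 Ω
R = R₁ + R₂ = 0.001065 Ω
V = IR = 12.6 × 0.001065 = 0.0134 V

0.0134 V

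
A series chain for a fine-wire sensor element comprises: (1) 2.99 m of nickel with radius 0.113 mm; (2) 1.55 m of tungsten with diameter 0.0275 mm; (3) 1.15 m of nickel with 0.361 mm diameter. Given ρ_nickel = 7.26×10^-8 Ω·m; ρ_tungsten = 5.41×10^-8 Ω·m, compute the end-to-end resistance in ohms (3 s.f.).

Seg 1: A = πr² = π(1.1300e-04 m)² = 4.011e-08 m²
R_1 = (7.26×10^-8)(2.99)/(4.011e-08) = 5.411 Ω
Seg 2: A = π(d/2)² = π(1.3750e-05 m)² = 5.940e-10 m²
R_2 = (5.41×10^-8)(1.55)/(5.940e-10) = 141.2 Ω
Seg 3: A = π(d/2)² = π(1.8050e-04 m)² = 1.024e-07 m²
R_3 = (7.26×10^-8)(1.15)/(1.024e-07) = 0.8157 Ω
R_total = R_1 + R_2 + R_3 = 147 Ω

147 Ω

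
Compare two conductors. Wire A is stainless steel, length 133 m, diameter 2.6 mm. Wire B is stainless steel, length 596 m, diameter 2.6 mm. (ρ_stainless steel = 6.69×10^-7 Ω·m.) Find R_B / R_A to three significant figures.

4.48

R ∝ ρL/d², so R_B/R_A = (L_B/L_A)
= (596/133) = 4.48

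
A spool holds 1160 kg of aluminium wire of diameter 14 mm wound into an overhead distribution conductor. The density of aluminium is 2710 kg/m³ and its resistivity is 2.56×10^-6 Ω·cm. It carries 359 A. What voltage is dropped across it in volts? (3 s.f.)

ρ = 2.56×10^-6 Ω·cm = 2.56×10^-8 Ω·m
A = π(d/2)² = π(7.0000e-03 m)² = 1.5394e-04 m²
L = m/(density·A) = 1160/(2710×1.5394e-04) = 2781 m
R = ρL/A = (2.56×10^-8)(2781)/(1.5394e-04) = 0.4624 Ω
V = IR = 359 × 0.4624 = 166 V

166 V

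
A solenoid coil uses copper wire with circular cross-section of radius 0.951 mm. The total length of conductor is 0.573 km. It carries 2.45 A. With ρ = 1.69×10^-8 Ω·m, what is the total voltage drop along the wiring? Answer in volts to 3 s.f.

A = πr² = π(9.5100e-04 m)² = 2.841e-06 m²
R = ρL/A = (1.69×10^-8)(573)/(2.841e-06) = 3.408 Ω
V = IR = 2.45 × 3.408 = 8.35 V

8.35 V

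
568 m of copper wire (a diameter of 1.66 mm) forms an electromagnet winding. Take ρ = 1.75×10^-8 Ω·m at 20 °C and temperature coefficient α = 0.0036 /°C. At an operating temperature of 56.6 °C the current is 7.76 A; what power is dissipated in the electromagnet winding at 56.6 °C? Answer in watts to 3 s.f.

313 W

A = π(d/2)² = π(8.3000e-04 m)² = 2.164e-06 m²
R₍20₎ = ρL/A = (1.75×10^-8)(568)/(2.164e-06) = 4.593 Ω
R₍56.6₎ = R₍20₎(1 + αΔT) = 4.593 × (1 + 0.0036×36.6) = 5.198 Ω
P = I²R = (7.76)² × 5.198 = 313 W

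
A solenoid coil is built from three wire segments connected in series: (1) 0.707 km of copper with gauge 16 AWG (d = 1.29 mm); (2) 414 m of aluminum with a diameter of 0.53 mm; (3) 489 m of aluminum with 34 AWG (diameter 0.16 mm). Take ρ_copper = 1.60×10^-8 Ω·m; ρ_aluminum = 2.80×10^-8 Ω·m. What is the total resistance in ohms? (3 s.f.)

Seg 1: A = π(1.29/2 mm)² = π(6.4500e-04 m)² = 1.307e-06 m²
R_1 = (1.60×10^-8)(707)/(1.307e-06) = 8.655 Ω
Seg 2: A = π(d/2)² = π(2.6500e-04 m)² = 2.206e-07 m²
R_2 = (2.80×10^-8)(414)/(2.206e-07) = 52.54 Ω
Seg 3: A = π(0.16/2 mm)² = π(8.0000e-05 m)² = 2.011e-08 m²
R_3 = (2.80×10^-8)(489)/(2.011e-08) = 681 Ω
R_total = R_1 + R_2 + R_3 = 742 Ω

742 Ω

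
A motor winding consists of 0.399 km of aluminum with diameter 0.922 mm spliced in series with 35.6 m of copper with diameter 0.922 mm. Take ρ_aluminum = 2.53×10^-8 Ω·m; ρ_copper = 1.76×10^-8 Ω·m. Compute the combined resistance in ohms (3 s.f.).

16.1 Ω

Segment 1: A = π(d/2)² = π(4.6100e-04 m)² = 6.677e-07 m²
R₁ = ρL/A = (2.53×10^-8)(399)/(6.677e-07) = 15.12 Ω
R₂ = (1.76×10^-8)(35.6)/(6.677e-07) = 0.9384 Ω
R = R₁ + R₂ = 16.1 Ω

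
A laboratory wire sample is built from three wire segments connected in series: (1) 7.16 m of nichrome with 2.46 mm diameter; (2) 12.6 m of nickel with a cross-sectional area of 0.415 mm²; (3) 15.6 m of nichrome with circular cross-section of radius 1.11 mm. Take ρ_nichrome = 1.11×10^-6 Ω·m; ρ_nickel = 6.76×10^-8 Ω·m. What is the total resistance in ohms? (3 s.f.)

Seg 1: A = π(d/2)² = π(1.2300e-03 m)² = 4.753e-06 m²
R_1 = (1.11×10^-6)(7.16)/(4.753e-06) = 1.672 Ω
Seg 2: A = 0.415 mm² = 4.150e-07 m²
R_2 = (6.76×10^-8)(12.6)/(4.150e-07) = 2.052 Ω
Seg 3: A = πr² = π(1.1100e-03 m)² = 3.871e-06 m²
R_3 = (1.11×10^-6)(15.6)/(3.871e-06) = 4.474 Ω
R_total = R_1 + R_2 + R_3 = 8.20 Ω

8.20 Ω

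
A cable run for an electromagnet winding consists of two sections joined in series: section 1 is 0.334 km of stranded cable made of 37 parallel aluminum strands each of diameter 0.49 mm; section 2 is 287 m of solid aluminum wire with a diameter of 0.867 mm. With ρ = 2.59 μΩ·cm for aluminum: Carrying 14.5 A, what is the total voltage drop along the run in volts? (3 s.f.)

ρ = 2.59 μΩ·cm = 2.59×10^-8 Ω·m
Section 1: A_strand = π(2.4500e-04)² = 1.886e-07 m²; R₁ = ρL/(N·A_s) = (2.59×10^-8)(334)/(37×1.886e-07) = 1.24 Ω
Section 2: A = π(d/2)² = π(4.3350e-04 m)² = 5.904e-07 m²
R₂ = (2.59×10^-8)(287)/(5.904e-07) = 12.59 Ω
R = R₁ + R₂ = 13.83 Ω
V = IR = 14.5 × 13.83 = 201 V

201 V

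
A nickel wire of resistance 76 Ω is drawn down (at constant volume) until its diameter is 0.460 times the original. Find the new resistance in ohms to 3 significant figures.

1700 Ω

Volume constant ⇒ L' = L/r² with r = 0.46. R' = ρL'/A' = ρ(L/r²)/(πr²d₀²/4) = R/r⁴.
R' = 22.33 × 76 = 1700 Ω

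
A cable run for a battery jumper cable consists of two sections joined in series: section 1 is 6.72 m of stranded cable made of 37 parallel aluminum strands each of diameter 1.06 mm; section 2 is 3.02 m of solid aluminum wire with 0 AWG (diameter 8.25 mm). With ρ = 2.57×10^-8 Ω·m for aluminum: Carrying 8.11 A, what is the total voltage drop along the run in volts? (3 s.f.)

Section 1: A_strand = π(5.3000e-04)² = 8.825e-07 m²; R₁ = ρL/(N·A_s) = (2.57×10^-8)(6.72)/(37×8.825e-07) = 0.005289 Ω
Section 2: A = π(8.25/2 mm)² = π(4.1250e-03 m)² = 5.346e-05 m²
R₂ = (2.57×10^-8)(3.02)/(5.346e-05) = 0.001452 Ω
R = R₁ + R₂ = 0.006741 Ω
V = IR = 8.11 × 0.006741 = 0.0547 V

0.0547 V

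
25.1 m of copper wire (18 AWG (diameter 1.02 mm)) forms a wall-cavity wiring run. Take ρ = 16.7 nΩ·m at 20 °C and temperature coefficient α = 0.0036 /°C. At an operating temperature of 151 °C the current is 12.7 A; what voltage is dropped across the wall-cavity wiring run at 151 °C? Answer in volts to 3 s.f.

9.59 V

ρ = 16.7 nΩ·m = 1.67×10^-8 Ω·m
A = π(1.02/2 mm)² = π(5.1000e-04 m)² = 8.171e-07 m²
R₍20₎ = ρL/A = (1.67×10^-8)(25.1)/(8.171e-07) = 0.513 Ω
R₍151₎ = R₍20₎(1 + αΔT) = 0.513 × (1 + 0.0036×131) = 0.7549 Ω
V = IR = 12.7 × 0.7549 = 9.59 V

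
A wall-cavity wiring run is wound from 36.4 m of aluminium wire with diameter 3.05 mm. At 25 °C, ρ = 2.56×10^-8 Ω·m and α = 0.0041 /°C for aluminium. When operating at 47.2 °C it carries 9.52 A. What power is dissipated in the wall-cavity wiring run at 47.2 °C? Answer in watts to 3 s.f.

12.6 W

A = π(d/2)² = π(1.5250e-03 m)² = 7.306e-06 m²
R₍25₎ = ρL/A = (2.56×10^-8)(36.4)/(7.306e-06) = 0.1275 Ω
R₍47.2₎ = R₍25₎(1 + αΔT) = 0.1275 × (1 + 0.0041×22.2) = 0.1392 Ω
P = I²R = (9.52)² × 0.1392 = 12.6 W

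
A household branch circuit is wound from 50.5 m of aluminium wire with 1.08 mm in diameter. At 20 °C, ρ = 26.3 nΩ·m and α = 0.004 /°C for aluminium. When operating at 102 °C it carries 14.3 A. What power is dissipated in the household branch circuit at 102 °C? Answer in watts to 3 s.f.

394 W

ρ = 26.3 nΩ·m = 2.63×10^-8 Ω·m
A = π(d/2)² = π(5.4000e-04 m)² = 9.161e-07 m²
R₍20₎ = ρL/A = (2.63×10^-8)(50.5)/(9.161e-07) = 1.45 Ω
R₍102₎ = R₍20₎(1 + αΔT) = 1.45 × (1 + 0.004×82) = 1.925 Ω
P = I²R = (14.3)² × 1.925 = 394 W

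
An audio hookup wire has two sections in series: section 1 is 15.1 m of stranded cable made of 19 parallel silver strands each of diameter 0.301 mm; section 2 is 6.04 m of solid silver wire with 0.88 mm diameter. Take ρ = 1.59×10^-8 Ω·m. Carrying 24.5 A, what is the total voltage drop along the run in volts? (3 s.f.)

Section 1: A_strand = π(1.5050e-04)² = 7.116e-08 m²; R₁ = ρL/(N·A_s) = (1.59×10^-8)(15.1)/(19×7.116e-08) = 0.1776 Ω
Section 2: A = π(d/2)² = π(4.4000e-04 m)² = 6.082e-07 m²
R₂ = (1.59×10^-8)(6.04)/(6.082e-07) = 0.1579 Ω
R = R₁ + R₂ = 0.3355 Ω
V = IR = 24.5 × 0.3355 = 8.22 V

8.22 V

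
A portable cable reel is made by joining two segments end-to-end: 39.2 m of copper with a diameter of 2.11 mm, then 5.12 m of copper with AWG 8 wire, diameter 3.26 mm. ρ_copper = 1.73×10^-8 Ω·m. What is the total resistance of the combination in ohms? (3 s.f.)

Segment 1: A = π(d/2)² = π(1.0550e-03 m)² = 3.497e-06 m²
R₁ = ρL/A = (1.73×10^-8)(39.2)/(3.497e-06) = 0.1939 Ω
Segment 2: A = π(3.26/2 mm)² = π(1.6300e-03 m)² = 8.347e-06 m²
R₂ = (1.73×10^-8)(5.12)/(8.347e-06) = 0.01061 Ω
R = R₁ + R₂ = 0.205 Ω

0.205 Ω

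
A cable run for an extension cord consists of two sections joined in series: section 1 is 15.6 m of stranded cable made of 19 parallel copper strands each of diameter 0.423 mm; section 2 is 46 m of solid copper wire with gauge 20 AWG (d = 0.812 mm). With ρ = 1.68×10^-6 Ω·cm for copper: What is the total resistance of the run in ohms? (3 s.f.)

1.59 Ω

ρ = 1.68×10^-6 Ω·cm = 1.68×10^-8 Ω·m
Section 1: A_strand = π(2.1150e-04)² = 1.405e-07 m²; R₁ = ρL/(N·A_s) = (1.68×10^-8)(15.6)/(19×1.405e-07) = 0.09815 Ω
Section 2: A = π(0.812/2 mm)² = π(4.0600e-04 m)² = 5.178e-07 m²
R₂ = (1.68×10^-8)(46)/(5.178e-07) = 1.492 Ω
R = R₁ + R₂ = 1.59 Ω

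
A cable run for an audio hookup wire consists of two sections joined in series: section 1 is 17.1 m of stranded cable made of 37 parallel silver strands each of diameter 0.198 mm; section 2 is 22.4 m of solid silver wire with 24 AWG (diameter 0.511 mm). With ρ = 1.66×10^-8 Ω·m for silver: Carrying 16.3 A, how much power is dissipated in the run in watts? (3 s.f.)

548 W

Section 1: A_strand = π(9.9000e-05)² = 3.079e-08 m²; R₁ = ρL/(N·A_s) = (1.66×10^-8)(17.1)/(37×3.079e-08) = 0.2492 Ω
Section 2: A = π(0.511/2 mm)² = π(2.5550e-04 m)² = 2.051e-07 m²
R₂ = (1.66×10^-8)(22.4)/(2.051e-07) = 1.813 Ω
R = R₁ + R₂ = 2.062 Ω
P = I²R = (16.3)² × 2.062 = 548 W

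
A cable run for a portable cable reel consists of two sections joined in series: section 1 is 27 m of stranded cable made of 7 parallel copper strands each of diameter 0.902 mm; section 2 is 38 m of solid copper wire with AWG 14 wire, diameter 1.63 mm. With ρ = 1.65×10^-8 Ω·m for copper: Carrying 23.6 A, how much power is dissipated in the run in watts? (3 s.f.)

223 W

Section 1: A_strand = π(4.5100e-04)² = 6.390e-07 m²; R₁ = ρL/(N·A_s) = (1.65×10^-8)(27)/(7×6.390e-07) = 0.0996 Ω
Section 2: A = π(1.63/2 mm)² = π(8.1500e-04 m)² = 2.087e-06 m²
R₂ = (1.65×10^-8)(38)/(2.087e-06) = 0.3005 Ω
R = R₁ + R₂ = 0.4001 Ω
P = I²R = (23.6)² × 0.4001 = 223 W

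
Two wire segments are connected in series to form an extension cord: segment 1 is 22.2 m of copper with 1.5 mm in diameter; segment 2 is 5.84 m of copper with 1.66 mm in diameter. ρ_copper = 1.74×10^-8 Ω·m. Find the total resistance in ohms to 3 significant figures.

0.266 Ω

Segment 1: A = π(d/2)² = π(7.5000e-04 m)² = 1.767e-06 m²
R₁ = ρL/A = (1.74×10^-8)(22.2)/(1.767e-06) = 0.2186 Ω
Segment 2: A = π(d/2)² = π(8.3000e-04 m)² = 2.164e-06 m²
R₂ = (1.74×10^-8)(5.84)/(2.164e-06) = 0.04695 Ω
R = R₁ + R₂ = 0.266 Ω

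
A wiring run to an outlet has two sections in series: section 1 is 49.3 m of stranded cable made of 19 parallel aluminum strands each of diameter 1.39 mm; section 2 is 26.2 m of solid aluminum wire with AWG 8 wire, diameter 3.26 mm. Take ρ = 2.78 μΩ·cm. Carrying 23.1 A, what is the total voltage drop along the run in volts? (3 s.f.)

ρ = 2.78 μΩ·cm = 2.78×10^-8 Ω·m
Section 1: A_strand = π(6.9500e-04)² = 1.517e-06 m²; R₁ = ρL/(N·A_s) = (2.78×10^-8)(49.3)/(19×1.517e-06) = 0.04754 Ω
Section 2: A = π(3.26/2 mm)² = π(1.6300e-03 m)² = 8.347e-06 m²
R₂ = (2.78×10^-8)(26.2)/(8.347e-06) = 0.08726 Ω
R = R₁ + R₂ = 0.1348 Ω
V = IR = 23.1 × 0.1348 = 3.11 V

3.11 V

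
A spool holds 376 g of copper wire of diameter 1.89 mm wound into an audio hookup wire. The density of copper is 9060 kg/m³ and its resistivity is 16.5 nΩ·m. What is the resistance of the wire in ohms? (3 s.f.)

0.0870 Ω

ρ = 16.5 nΩ·m = 1.65×10^-8 Ω·m
A = π(d/2)² = π(9.4500e-04 m)² = 2.8055e-06 m²
L = m/(density·A) = 0.376/(9060×2.8055e-06) = 14.79 m
R = ρL/A = (1.65×10^-8)(14.79)/(2.8055e-06) = 0.0870 Ω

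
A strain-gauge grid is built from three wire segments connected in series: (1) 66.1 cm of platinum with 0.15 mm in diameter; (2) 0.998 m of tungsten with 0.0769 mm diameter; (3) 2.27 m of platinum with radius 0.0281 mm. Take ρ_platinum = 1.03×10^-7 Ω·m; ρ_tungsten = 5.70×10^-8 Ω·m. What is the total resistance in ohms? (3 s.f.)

Seg 1: A = π(d/2)² = π(7.5000e-05 m)² = 1.767e-08 m²
R_1 = (1.03×10^-7)(0.661)/(1.767e-08) = 3.853 Ω
Seg 2: A = π(d/2)² = π(3.8450e-05 m)² = 4.645e-09 m²
R_2 = (5.70×10^-8)(0.998)/(4.645e-09) = 12.25 Ω
Seg 3: A = πr² = π(2.8100e-05 m)² = 2.481e-09 m²
R_3 = (1.03×10^-7)(2.27)/(2.481e-09) = 94.25 Ω
R_total = R_1 + R_2 + R_3 = 110 Ω

110 Ω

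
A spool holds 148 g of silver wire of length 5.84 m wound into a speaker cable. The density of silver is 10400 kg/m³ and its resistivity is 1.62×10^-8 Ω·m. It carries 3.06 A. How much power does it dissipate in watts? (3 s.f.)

A = m/(density·L) = 0.148/(10400×5.84) = 2.4368e-06 m²
R = ρL/A = (1.62×10^-8)(5.84)/(2.4368e-06) = 0.03883 Ω
P = I²R = (3.06)² × 0.03883 = 0.364 W

0.364 W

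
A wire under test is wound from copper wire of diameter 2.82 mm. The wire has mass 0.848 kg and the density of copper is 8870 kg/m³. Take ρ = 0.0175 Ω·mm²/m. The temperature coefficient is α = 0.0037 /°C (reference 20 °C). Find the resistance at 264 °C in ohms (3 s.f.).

0.0816 Ω

ρ = 0.0175 Ω·mm²/m = 1.75×10^-8 Ω·m
A = π(d/2)² = π(1.4100e-03 m)² = 6.2458e-06 m²
L = m/(density·A) = 0.848/(8870×6.2458e-06) = 15.31 m
R = ρL/A = (1.75×10^-8)(15.31)/(6.2458e-06) = 0.04289 Ω
R(264 °C) = 0.04289 × (1 + 0.0037×244) = 0.0816 Ω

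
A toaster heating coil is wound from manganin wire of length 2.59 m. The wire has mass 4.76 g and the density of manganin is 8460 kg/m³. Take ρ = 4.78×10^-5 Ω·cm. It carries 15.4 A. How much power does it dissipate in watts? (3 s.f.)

1350 W

ρ = 4.78×10^-5 Ω·cm = 4.78×10^-7 Ω·m
A = m/(density·L) = 0.00476/(8460×2.59) = 2.1724e-07 m²
R = ρL/A = (4.78×10^-7)(2.59)/(2.1724e-07) = 5.699 Ω
P = I²R = (15.4)² × 5.699 = 1350 W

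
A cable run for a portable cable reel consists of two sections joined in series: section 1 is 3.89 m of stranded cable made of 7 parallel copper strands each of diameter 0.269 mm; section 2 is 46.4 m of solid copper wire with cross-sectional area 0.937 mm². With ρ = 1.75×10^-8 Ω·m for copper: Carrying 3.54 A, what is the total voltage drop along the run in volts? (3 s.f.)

Section 1: A_strand = π(1.3450e-04)² = 5.683e-08 m²; R₁ = ρL/(N·A_s) = (1.75×10^-8)(3.89)/(7×5.683e-08) = 0.1711 Ω
Section 2: A = 0.937 mm² = 9.370e-07 m²
R₂ = (1.75×10^-8)(46.4)/(9.370e-07) = 0.8666 Ω
R = R₁ + R₂ = 1.038 Ω
V = IR = 3.54 × 1.038 = 3.67 V

3.67 V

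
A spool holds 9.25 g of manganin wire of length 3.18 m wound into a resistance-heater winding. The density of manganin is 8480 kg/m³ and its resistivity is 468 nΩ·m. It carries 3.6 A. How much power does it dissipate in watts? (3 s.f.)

ρ = 468 nΩ·m = 4.68×10^-7 Ω·m
A = m/(density·L) = 0.00925/(8480×3.18) = 3.4302e-07 m²
R = ρL/A = (4.68×10^-7)(3.18)/(3.4302e-07) = 4.339 Ω
P = I²R = (3.6)² × 4.339 = 56.2 W

56.2 W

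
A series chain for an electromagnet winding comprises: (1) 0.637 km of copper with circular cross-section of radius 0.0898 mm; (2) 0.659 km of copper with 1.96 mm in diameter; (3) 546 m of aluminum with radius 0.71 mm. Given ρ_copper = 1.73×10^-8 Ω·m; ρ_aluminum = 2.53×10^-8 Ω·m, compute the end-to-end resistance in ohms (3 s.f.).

Seg 1: A = πr² = π(8.9800e-05 m)² = 2.533e-08 m²
R_1 = (1.73×10^-8)(637)/(2.533e-08) = 435 Ω
Seg 2: A = π(d/2)² = π(9.8000e-04 m)² = 3.017e-06 m²
R_2 = (1.73×10^-8)(659)/(3.017e-06) = 3.779 Ω
Seg 3: A = πr² = π(7.1000e-04 m)² = 1.584e-06 m²
R_3 = (2.53×10^-8)(546)/(1.584e-06) = 8.723 Ω
R_total = R_1 + R_2 + R_3 = 447 Ω

447 Ω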